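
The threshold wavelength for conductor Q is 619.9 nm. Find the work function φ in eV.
2.00 eV

At the threshold wavelength, photon energy equals work function:
φ = hc/λ₀

Calculating:
φ = (6.626×10⁻³⁴ J·s)(3×10⁸ m/s) / (619.9×10⁻⁹ m)
φ = 2.00 eV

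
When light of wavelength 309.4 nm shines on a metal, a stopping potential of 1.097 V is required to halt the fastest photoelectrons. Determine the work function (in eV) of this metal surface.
2.91 eV

The stopping potential gives the maximum kinetic energy: KE_max = eV_s = 1.097 eV

From Einstein's photoelectric equation: KE_max = hc/λ - φ
Rearranging: φ = hc/λ - KE_max

Calculate photon energy:
E_photon = hc/λ = (6.626×10⁻³⁴ J·s)(3×10⁸ m/s) / (309.4×10⁻⁹ m) = 4.0072 eV

Therefore:
φ = 4.0072 - 1.097 = 2.91 eV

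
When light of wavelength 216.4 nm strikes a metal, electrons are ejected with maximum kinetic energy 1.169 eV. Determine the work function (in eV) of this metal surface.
4.56 eV

From Einstein's photoelectric equation: KE_max = hf - φ = hc/λ - φ

Rearranging for φ:
φ = hc/λ - KE_max

Calculate photon energy:
E_photon = hc/λ = 5.7294 eV

Therefore:
φ = 5.7294 - 1.169 = 4.56 eV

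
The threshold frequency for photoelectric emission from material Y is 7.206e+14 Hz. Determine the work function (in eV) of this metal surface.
2.98 eV

At the threshold frequency, photon energy equals work function:
φ = hf₀

Calculating:
φ = (6.626×10⁻³⁴ J·s)(7.206e+14 Hz)
φ = 2.98 eV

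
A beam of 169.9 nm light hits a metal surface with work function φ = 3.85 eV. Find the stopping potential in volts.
3.4475 V

The stopping potential V_s satisfies: eV_s = KE_max

First, find KE_max using Einstein's equation:
E_photon = hc/λ = 7.2975 eV
KE_max = E_photon - φ = 7.2975 - 3.85 = 3.4475 eV

Since eV_s = KE_max:
V_s = KE_max/e = 3.4475 V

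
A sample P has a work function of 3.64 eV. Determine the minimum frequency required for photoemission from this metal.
8.8015e+14 Hz

The threshold frequency is when the photon energy equals the work function:
hf₀ = φ

Solving for f₀:
f₀ = φ/h = (3.64 eV × 1.602×10⁻¹⁹ J/eV) / (6.626×10⁻³⁴ J·s)
f₀ = 8.8015e+14 Hz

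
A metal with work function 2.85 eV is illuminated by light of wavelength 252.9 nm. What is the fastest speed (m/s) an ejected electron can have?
8.4970e+05 m/s

First, find the maximum kinetic energy:
E_photon = hc/λ = 4.9025 eV
KE_max = E_photon - φ = 4.9025 - 2.85 = 2.0525 eV

Convert to Joules: KE_max = 2.0525 × 1.602×10⁻¹⁹ J = 3.2885e-19 J

Then use KE = ½mv² to find velocity:
v = √(2·KE/m) = √(2 × 3.2885e-19 J / 9.109e-31 kg)
v = 8.4970e+05 m/s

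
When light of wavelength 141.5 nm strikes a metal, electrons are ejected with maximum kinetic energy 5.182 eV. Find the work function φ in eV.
3.58 eV

From Einstein's photoelectric equation: KE_max = hf - φ = hc/λ - φ

Rearranging for φ:
φ = hc/λ - KE_max

Calculate photon energy:
E_photon = hc/λ = 8.7621 eV

Therefore:
φ = 8.7621 - 5.182 = 3.58 eV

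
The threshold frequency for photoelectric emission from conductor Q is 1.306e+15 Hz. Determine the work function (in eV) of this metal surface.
5.40 eV

At the threshold frequency, photon energy equals work function:
φ = hf₀

Calculating:
φ = (6.626×10⁻³⁴ J·s)(1.306e+15 Hz)
φ = 5.40 eV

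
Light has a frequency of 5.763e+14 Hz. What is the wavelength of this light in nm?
520.20 nm

Using the wave equation: c = fλ

Solving for wavelength:
λ = c/f = (3×10⁸ m/s) / (5.763e+14 Hz)
λ = 520.20 nm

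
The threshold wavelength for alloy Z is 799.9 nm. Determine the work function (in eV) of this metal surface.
1.55 eV

At the threshold wavelength, photon energy equals work function:
φ = hc/λ₀

Calculating:
φ = (6.626×10⁻³⁴ J·s)(3×10⁸ m/s) / (799.9×10⁻⁹ m)
φ = 1.55 eV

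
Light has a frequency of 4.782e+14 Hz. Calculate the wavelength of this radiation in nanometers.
626.92 nm

Using the wave equation: c = fλ

Solving for wavelength:
λ = c/f = (3×10⁸ m/s) / (4.782e+14 Hz)
λ = 626.92 nm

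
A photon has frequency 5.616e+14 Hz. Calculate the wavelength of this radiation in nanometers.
533.82 nm

Using the wave equation: c = fλ

Solving for wavelength:
λ = c/f = (3×10⁸ m/s) / (5.616e+14 Hz)
λ = 533.82 nm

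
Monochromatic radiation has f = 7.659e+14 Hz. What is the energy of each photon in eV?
3.1675 eV

Using E = hf:

E = hf = (6.626×10⁻³⁴ J·s)(7.659e+14 Hz)
E = 3.1675 eV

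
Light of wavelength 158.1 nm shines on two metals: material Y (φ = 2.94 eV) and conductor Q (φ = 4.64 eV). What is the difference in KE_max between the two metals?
1.7000 eV

Using KE_max = hc/λ - φ for each metal:

Photon energy: E = hc/λ = 7.8421 eV

For material Y (φ₁ = 2.94 eV):
KE₁ = E - φ₁ = 7.8421 - 2.94 = 4.9021 eV

For conductor Q (φ₂ = 4.64 eV):
KE₂ = E - φ₂ = 7.8421 - 4.64 = 3.2021 eV

Difference:
ΔKE = KE₁ - KE₂ = 4.9021 - 3.2021 = 1.7000 eV

Note: The difference equals the difference in work functions: 4.64 - 2.94 = 1.70 eV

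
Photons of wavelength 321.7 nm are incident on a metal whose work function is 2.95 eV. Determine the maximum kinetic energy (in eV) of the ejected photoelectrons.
0.9040 eV

Using Einstein's photoelectric equation: KE_max = hf - φ = hc/λ - φ

First, calculate the photon energy:
E_photon = hc/λ = (6.626×10⁻³⁴ J·s)(3×10⁸ m/s) / (321.7×10⁻⁹ m)
E_photon = 3.8540 eV

Then, the maximum kinetic energy:
KE_max = E_photon - φ = 3.8540 eV - 2.95 eV = 0.9040 eV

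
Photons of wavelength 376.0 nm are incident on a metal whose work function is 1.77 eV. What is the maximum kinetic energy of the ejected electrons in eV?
1.5275 eV

Using Einstein's photoelectric equation: KE_max = hf - φ = hc/λ - φ

First, calculate the photon energy:
E_photon = hc/λ = (6.626×10⁻³⁴ J·s)(3×10⁸ m/s) / (376.0×10⁻⁹ m)
E_photon = 3.2975 eV

Then, the maximum kinetic energy:
KE_max = E_photon - φ = 3.2975 eV - 1.77 eV = 1.5275 eV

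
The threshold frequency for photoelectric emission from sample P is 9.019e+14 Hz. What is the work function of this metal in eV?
3.73 eV

At the threshold frequency, photon energy equals work function:
φ = hf₀

Calculating:
φ = (6.626×10⁻³⁴ J·s)(9.019e+14 Hz)
φ = 3.73 eV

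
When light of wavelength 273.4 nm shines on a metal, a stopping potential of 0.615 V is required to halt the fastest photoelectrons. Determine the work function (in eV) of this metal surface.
3.92 eV

The stopping potential gives the maximum kinetic energy: KE_max = eV_s = 0.615 eV

From Einstein's photoelectric equation: KE_max = hc/λ - φ
Rearranging: φ = hc/λ - KE_max

Calculate photon energy:
E_photon = hc/λ = (6.626×10⁻³⁴ J·s)(3×10⁸ m/s) / (273.4×10⁻⁹ m) = 4.5349 eV

Therefore:
φ = 4.5349 - 0.615 = 3.92 eV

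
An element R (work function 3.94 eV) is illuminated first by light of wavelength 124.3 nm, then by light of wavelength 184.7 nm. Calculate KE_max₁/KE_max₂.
2.1764

Using Einstein's equation: KE_max = hc/λ - φ

For λ₁ = 124.3 nm:
E₁ = hc/λ₁ = 9.9746 eV
KE₁ = E₁ - φ = 9.9746 - 3.94 = 6.0346 eV

For λ₂ = 184.7 nm:
E₂ = hc/λ₂ = 6.7127 eV
KE₂ = E₂ - φ = 6.7127 - 3.94 = 2.7727 eV

Ratio: KE₁/KE₂ = 6.0346/2.7727 = 2.1764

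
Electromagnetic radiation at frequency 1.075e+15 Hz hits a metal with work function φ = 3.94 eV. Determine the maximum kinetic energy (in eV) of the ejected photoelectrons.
0.5058 eV

Using Einstein's photoelectric equation: KE_max = hf - φ

First, calculate the photon energy:
E_photon = hf = (6.626×10⁻³⁴ J·s)(1.075e+15 Hz)
E_photon = 4.4458 eV

Then, the maximum kinetic energy:
KE_max = E_photon - φ = 4.4458 eV - 3.94 eV = 0.5058 eV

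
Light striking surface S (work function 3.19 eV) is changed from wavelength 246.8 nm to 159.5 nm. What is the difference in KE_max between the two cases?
2.7496 eV

Using Einstein's equation: KE_max = hc/λ - φ

For λ₁ = 246.8 nm:
KE₁ = hc/λ₁ - φ = 5.0237 - 3.19 = 1.8337 eV

For λ₂ = 159.5 nm:
KE₂ = hc/λ₂ - φ = 7.7733 - 3.19 = 4.5833 eV

Change in KE:
ΔKE = KE₂ - KE₁ = 4.5833 - 1.8337 = 2.7496 eV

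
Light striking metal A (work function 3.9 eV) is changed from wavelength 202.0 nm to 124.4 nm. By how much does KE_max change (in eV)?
3.8287 eV

Using Einstein's equation: KE_max = hc/λ - φ

For λ₁ = 202.0 nm:
KE₁ = hc/λ₁ - φ = 6.1378 - 3.9 = 2.2378 eV

For λ₂ = 124.4 nm:
KE₂ = hc/λ₂ - φ = 9.9666 - 3.9 = 6.0666 eV

Change in KE:
ΔKE = KE₂ - KE₁ = 6.0666 - 2.2378 = 3.8287 eV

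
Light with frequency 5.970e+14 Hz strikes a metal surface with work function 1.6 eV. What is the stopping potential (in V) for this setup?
0.8690 V

The stopping potential V_s satisfies: eV_s = KE_max

First, find KE_max using Einstein's equation:
E_photon = hf = (6.626×10⁻³⁴ J·s)(5.970e+14 Hz) = 2.4690 eV
KE_max = E_photon - φ = 2.4690 - 1.6 = 0.8690 eV

Since eV_s = KE_max:
V_s = KE_max/e = 0.8690 V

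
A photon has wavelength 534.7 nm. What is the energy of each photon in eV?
2.3188 eV

Using E = hf = hc/λ:

E = hc/λ = (6.626×10⁻³⁴ J·s)(3×10⁸ m/s) / (534.7×10⁻⁹ m)
E = 2.3188 eV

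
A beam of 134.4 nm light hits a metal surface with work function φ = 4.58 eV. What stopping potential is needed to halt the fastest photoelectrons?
4.6450 V

The stopping potential V_s satisfies: eV_s = KE_max

First, find KE_max using Einstein's equation:
E_photon = hc/λ = 9.2250 eV
KE_max = E_photon - φ = 9.2250 - 4.58 = 4.6450 eV

Since eV_s = KE_max:
V_s = KE_max/e = 4.6450 V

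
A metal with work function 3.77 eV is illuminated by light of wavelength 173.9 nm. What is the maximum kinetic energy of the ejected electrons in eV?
3.3596 eV

Using Einstein's photoelectric equation: KE_max = hf - φ = hc/λ - φ

First, calculate the photon energy:
E_photon = hc/λ = (6.626×10⁻³⁴ J·s)(3×10⁸ m/s) / (173.9×10⁻⁹ m)
E_photon = 7.1296 eV

Then, the maximum kinetic energy:
KE_max = E_photon - φ = 7.1296 eV - 3.77 eV = 3.3596 eV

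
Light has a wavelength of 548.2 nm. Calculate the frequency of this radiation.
5.4687e+14 Hz

Using the wave equation: c = fλ

Solving for frequency:
f = c/λ = (3×10⁸ m/s) / (548.2×10⁻⁹ m)
f = 5.4687e+14 Hz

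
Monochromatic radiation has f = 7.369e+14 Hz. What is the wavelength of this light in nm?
406.83 nm

Using the wave equation: c = fλ

Solving for wavelength:
λ = c/f = (3×10⁸ m/s) / (7.369e+14 Hz)
λ = 406.83 nm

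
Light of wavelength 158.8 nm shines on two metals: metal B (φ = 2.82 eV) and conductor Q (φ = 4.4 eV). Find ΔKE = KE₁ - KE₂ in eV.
1.5800 eV

Using KE_max = hc/λ - φ for each metal:

Photon energy: E = hc/λ = 7.8076 eV

For metal B (φ₁ = 2.82 eV):
KE₁ = E - φ₁ = 7.8076 - 2.82 = 4.9876 eV

For conductor Q (φ₂ = 4.4 eV):
KE₂ = E - φ₂ = 7.8076 - 4.4 = 3.4076 eV

Difference:
ΔKE = KE₁ - KE₂ = 4.9876 - 3.4076 = 1.5800 eV

Note: The difference equals the difference in work functions: 4.4 - 2.82 = 1.58 eV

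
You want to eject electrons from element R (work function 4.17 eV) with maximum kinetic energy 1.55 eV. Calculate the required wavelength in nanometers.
216.76 nm

From Einstein's equation: KE_max = hc/λ - φ

Rearranging for λ:
hc/λ = KE_max + φ
λ = hc/(KE_max + φ)

Required photon energy:
E_photon = KE_max + φ = 1.55 + 4.17 = 5.72 eV

Required wavelength:
λ = hc/E_photon = (6.626×10⁻³⁴)(3×10⁸) / (5.72 × 1.602×10⁻¹⁹)
λ = 216.76 nm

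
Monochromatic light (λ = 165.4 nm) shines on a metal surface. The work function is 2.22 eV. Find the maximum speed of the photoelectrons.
1.3623e+06 m/s

First, find the maximum kinetic energy:
E_photon = hc/λ = 7.4960 eV
KE_max = E_photon - φ = 7.4960 - 2.22 = 5.2760 eV

Convert to Joules: KE_max = 5.2760 × 1.602×10⁻¹⁹ J = 8.4531e-19 J

Then use KE = ½mv² to find velocity:
v = √(2·KE/m) = √(2 × 8.4531e-19 J / 9.109e-31 kg)
v = 1.3623e+06 m/s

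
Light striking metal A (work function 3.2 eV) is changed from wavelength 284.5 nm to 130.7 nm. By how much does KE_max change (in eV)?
5.1282 eV

Using Einstein's equation: KE_max = hc/λ - φ

For λ₁ = 284.5 nm:
KE₁ = hc/λ₁ - φ = 4.3580 - 3.2 = 1.1580 eV

For λ₂ = 130.7 nm:
KE₂ = hc/λ₂ - φ = 9.4862 - 3.2 = 6.2862 eV

Change in KE:
ΔKE = KE₂ - KE₁ = 6.2862 - 1.1580 = 5.1282 eV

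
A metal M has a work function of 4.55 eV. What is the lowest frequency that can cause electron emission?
1.1002e+15 Hz

The threshold frequency is when the photon energy equals the work function:
hf₀ = φ

Solving for f₀:
f₀ = φ/h = (4.55 eV × 1.602×10⁻¹⁹ J/eV) / (6.626×10⁻³⁴ J·s)
f₀ = 1.1002e+15 Hz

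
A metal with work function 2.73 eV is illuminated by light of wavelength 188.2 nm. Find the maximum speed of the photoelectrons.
1.1649e+06 m/s

First, find the maximum kinetic energy:
E_photon = hc/λ = 6.5879 eV
KE_max = E_photon - φ = 6.5879 - 2.73 = 3.8579 eV

Convert to Joules: KE_max = 3.8579 × 1.602×10⁻¹⁹ J = 6.1810e-19 J

Then use KE = ½mv² to find velocity:
v = √(2·KE/m) = √(2 × 6.1810e-19 J / 9.109e-31 kg)
v = 1.1649e+06 m/s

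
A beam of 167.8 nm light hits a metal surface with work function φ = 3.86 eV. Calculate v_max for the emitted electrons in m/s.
1.1141e+06 m/s

First, find the maximum kinetic energy:
E_photon = hc/λ = 7.3888 eV
KE_max = E_photon - φ = 7.3888 - 3.86 = 3.5288 eV

Convert to Joules: KE_max = 3.5288 × 1.602×10⁻¹⁹ J = 5.6538e-19 J

Then use KE = ½mv² to find velocity:
v = √(2·KE/m) = √(2 × 5.6538e-19 J / 9.109e-31 kg)
v = 1.1141e+06 m/s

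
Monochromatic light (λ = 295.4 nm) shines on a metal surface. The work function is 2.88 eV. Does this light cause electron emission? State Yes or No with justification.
Yes

For photoemission, the photon energy must exceed the work function.

Photon energy: E = hc/λ = 4.1972 eV
Work function: φ = 2.88 eV

Since E_photon (4.1972 eV) > φ (2.88 eV), photoemission WILL occur.
The threshold wavelength is λ₀ = hc/φ = 430.5 nm.
Since 295.4 nm < 430.5 nm, the light has sufficient energy.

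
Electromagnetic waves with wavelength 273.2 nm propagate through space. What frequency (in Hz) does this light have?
1.0973e+15 Hz

Using the wave equation: c = fλ

Solving for frequency:
f = c/λ = (3×10⁸ m/s) / (273.2×10⁻⁹ m)
f = 1.0973e+15 Hz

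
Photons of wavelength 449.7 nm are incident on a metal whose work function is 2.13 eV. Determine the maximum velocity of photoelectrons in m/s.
4.6965e+05 m/s

First, find the maximum kinetic energy:
E_photon = hc/λ = 2.7570 eV
KE_max = E_photon - φ = 2.7570 - 2.13 = 0.6270 eV

Convert to Joules: KE_max = 0.6270 × 1.602×10⁻¹⁹ J = 1.0046e-19 J

Then use KE = ½mv² to find velocity:
v = √(2·KE/m) = √(2 × 1.0046e-19 J / 9.109e-31 kg)
v = 4.6965e+05 m/s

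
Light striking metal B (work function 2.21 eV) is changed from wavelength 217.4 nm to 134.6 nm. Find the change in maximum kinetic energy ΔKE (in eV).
3.5083 eV

Using Einstein's equation: KE_max = hc/λ - φ

For λ₁ = 217.4 nm:
KE₁ = hc/λ₁ - φ = 5.7030 - 2.21 = 3.4930 eV

For λ₂ = 134.6 nm:
KE₂ = hc/λ₂ - φ = 9.2113 - 2.21 = 7.0013 eV

Change in KE:
ΔKE = KE₂ - KE₁ = 7.0013 - 3.4930 = 3.5083 eV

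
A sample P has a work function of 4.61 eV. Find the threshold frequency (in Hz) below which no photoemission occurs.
1.1147e+15 Hz

The threshold frequency is when the photon energy equals the work function:
hf₀ = φ

Solving for f₀:
f₀ = φ/h = (4.61 eV × 1.602×10⁻¹⁹ J/eV) / (6.626×10⁻³⁴ J·s)
f₀ = 1.1147e+15 Hz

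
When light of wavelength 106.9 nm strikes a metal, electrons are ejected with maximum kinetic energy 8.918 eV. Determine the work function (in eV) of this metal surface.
2.68 eV

From Einstein's photoelectric equation: KE_max = hf - φ = hc/λ - φ

Rearranging for φ:
φ = hc/λ - KE_max

Calculate photon energy:
E_photon = hc/λ = 11.5981 eV

Therefore:
φ = 11.5981 - 8.918 = 2.68 eV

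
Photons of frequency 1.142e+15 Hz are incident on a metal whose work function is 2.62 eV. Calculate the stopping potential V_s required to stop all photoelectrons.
2.1029 V

The stopping potential V_s satisfies: eV_s = KE_max

First, find KE_max using Einstein's equation:
E_photon = hf = (6.626×10⁻³⁴ J·s)(1.142e+15 Hz) = 4.7229 eV
KE_max = E_photon - φ = 4.7229 - 2.62 = 2.1029 eV

Since eV_s = KE_max:
V_s = KE_max/e = 2.1029 V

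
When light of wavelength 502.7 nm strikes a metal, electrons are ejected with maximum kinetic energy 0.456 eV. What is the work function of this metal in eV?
2.01 eV

From Einstein's photoelectric equation: KE_max = hf - φ = hc/λ - φ

Rearranging for φ:
φ = hc/λ - KE_max

Calculate photon energy:
E_photon = hc/λ = 2.4664 eV

Therefore:
φ = 2.4664 - 0.456 = 2.01 eV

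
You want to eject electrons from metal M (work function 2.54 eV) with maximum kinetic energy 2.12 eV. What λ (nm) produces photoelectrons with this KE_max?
266.06 nm

From Einstein's equation: KE_max = hc/λ - φ

Rearranging for λ:
hc/λ = KE_max + φ
λ = hc/(KE_max + φ)

Required photon energy:
E_photon = KE_max + φ = 2.12 + 2.54 = 4.66 eV

Required wavelength:
λ = hc/E_photon = (6.626×10⁻³⁴)(3×10⁸) / (4.66 × 1.602×10⁻¹⁹)
λ = 266.06 nm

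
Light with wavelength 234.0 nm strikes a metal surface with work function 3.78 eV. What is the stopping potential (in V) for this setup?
1.5185 V

The stopping potential V_s satisfies: eV_s = KE_max

First, find KE_max using Einstein's equation:
E_photon = hc/λ = 5.2985 eV
KE_max = E_photon - φ = 5.2985 - 3.78 = 1.5185 eV

Since eV_s = KE_max:
V_s = KE_max/e = 1.5185 V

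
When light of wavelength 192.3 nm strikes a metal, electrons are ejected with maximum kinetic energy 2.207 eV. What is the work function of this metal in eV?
4.24 eV

From Einstein's photoelectric equation: KE_max = hf - φ = hc/λ - φ

Rearranging for φ:
φ = hc/λ - KE_max

Calculate photon energy:
E_photon = hc/λ = 6.4474 eV

Therefore:
φ = 6.4474 - 2.207 = 4.24 eV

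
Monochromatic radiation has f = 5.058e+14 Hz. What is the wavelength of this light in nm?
592.71 nm

Using the wave equation: c = fλ

Solving for wavelength:
λ = c/f = (3×10⁸ m/s) / (5.058e+14 Hz)
λ = 592.71 nm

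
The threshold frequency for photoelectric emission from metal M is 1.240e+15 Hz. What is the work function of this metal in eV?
5.13 eV

At the threshold frequency, photon energy equals work function:
φ = hf₀

Calculating:
φ = (6.626×10⁻³⁴ J·s)(1.240e+15 Hz)
φ = 5.13 eV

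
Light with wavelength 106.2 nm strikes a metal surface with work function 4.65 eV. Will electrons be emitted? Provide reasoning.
Yes

For photoemission, the photon energy must exceed the work function.

Photon energy: E = hc/λ = 11.6746 eV
Work function: φ = 4.65 eV

Since E_photon (11.6746 eV) > φ (4.65 eV), photoemission WILL occur.
The threshold wavelength is λ₀ = hc/φ = 266.6 nm.
Since 106.2 nm < 266.6 nm, the light has sufficient energy.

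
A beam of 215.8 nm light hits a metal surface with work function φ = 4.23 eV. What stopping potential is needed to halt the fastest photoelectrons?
1.5153 V

The stopping potential V_s satisfies: eV_s = KE_max

First, find KE_max using Einstein's equation:
E_photon = hc/λ = 5.7453 eV
KE_max = E_photon - φ = 5.7453 - 4.23 = 1.5153 eV

Since eV_s = KE_max:
V_s = KE_max/e = 1.5153 V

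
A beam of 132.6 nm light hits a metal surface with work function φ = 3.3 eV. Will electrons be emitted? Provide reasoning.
Yes

For photoemission, the photon energy must exceed the work function.

Photon energy: E = hc/λ = 9.3502 eV
Work function: φ = 3.3 eV

Since E_photon (9.3502 eV) > φ (3.3 eV), photoemission WILL occur.
The threshold wavelength is λ₀ = hc/φ = 375.7 nm.
Since 132.6 nm < 375.7 nm, the light has sufficient energy.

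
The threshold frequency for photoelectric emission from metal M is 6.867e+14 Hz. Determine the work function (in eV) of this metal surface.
2.84 eV

At the threshold frequency, photon energy equals work function:
φ = hf₀

Calculating:
φ = (6.626×10⁻³⁴ J·s)(6.867e+14 Hz)
φ = 2.84 eV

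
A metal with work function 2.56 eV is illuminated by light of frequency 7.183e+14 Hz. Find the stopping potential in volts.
0.4107 V

The stopping potential V_s satisfies: eV_s = KE_max

First, find KE_max using Einstein's equation:
E_photon = hf = (6.626×10⁻³⁴ J·s)(7.183e+14 Hz) = 2.9707 eV
KE_max = E_photon - φ = 2.9707 - 2.56 = 0.4107 eV

Since eV_s = KE_max:
V_s = KE_max/e = 0.4107 V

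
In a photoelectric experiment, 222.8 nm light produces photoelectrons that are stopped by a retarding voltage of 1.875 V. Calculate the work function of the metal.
3.69 eV

The stopping potential gives the maximum kinetic energy: KE_max = eV_s = 1.875 eV

From Einstein's photoelectric equation: KE_max = hc/λ - φ
Rearranging: φ = hc/λ - KE_max

Calculate photon energy:
E_photon = hc/λ = (6.626×10⁻³⁴ J·s)(3×10⁸ m/s) / (222.8×10⁻⁹ m) = 5.5648 eV

Therefore:
φ = 5.5648 - 1.875 = 3.69 eV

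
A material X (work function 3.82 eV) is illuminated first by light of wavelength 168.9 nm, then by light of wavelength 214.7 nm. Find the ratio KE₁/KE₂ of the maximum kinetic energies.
1.8011

Using Einstein's equation: KE_max = hc/λ - φ

For λ₁ = 168.9 nm:
E₁ = hc/λ₁ = 7.3407 eV
KE₁ = E₁ - φ = 7.3407 - 3.82 = 3.5207 eV

For λ₂ = 214.7 nm:
E₂ = hc/λ₂ = 5.7748 eV
KE₂ = E₂ - φ = 5.7748 - 3.82 = 1.9548 eV

Ratio: KE₁/KE₂ = 3.5207/1.9548 = 1.8011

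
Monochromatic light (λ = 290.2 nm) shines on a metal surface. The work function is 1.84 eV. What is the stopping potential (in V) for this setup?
2.4324 V

The stopping potential V_s satisfies: eV_s = KE_max

First, find KE_max using Einstein's equation:
E_photon = hc/λ = 4.2724 eV
KE_max = E_photon - φ = 4.2724 - 1.84 = 2.4324 eV

Since eV_s = KE_max:
V_s = KE_max/e = 2.4324 V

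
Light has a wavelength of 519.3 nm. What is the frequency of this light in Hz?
5.7730e+14 Hz

Using the wave equation: c = fλ

Solving for frequency:
f = c/λ = (3×10⁸ m/s) / (519.3×10⁻⁹ m)
f = 5.7730e+14 Hz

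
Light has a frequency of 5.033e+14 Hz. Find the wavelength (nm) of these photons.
595.65 nm

Using the wave equation: c = fλ

Solving for wavelength:
λ = c/f = (3×10⁸ m/s) / (5.033e+14 Hz)
λ = 595.65 nm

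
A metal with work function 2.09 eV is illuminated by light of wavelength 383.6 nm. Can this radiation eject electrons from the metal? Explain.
Yes

For photoemission, the photon energy must exceed the work function.

Photon energy: E = hc/λ = 3.2321 eV
Work function: φ = 2.09 eV

Since E_photon (3.2321 eV) > φ (2.09 eV), photoemission WILL occur.
The threshold wavelength is λ₀ = hc/φ = 593.2 nm.
Since 383.6 nm < 593.2 nm, the light has sufficient energy.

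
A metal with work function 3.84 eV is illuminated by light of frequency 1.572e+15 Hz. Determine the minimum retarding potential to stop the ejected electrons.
2.6613 V

The stopping potential V_s satisfies: eV_s = KE_max

First, find KE_max using Einstein's equation:
E_photon = hf = (6.626×10⁻³⁴ J·s)(1.572e+15 Hz) = 6.5013 eV
KE_max = E_photon - φ = 6.5013 - 3.84 = 2.6613 eV

Since eV_s = KE_max:
V_s = KE_max/e = 2.6613 V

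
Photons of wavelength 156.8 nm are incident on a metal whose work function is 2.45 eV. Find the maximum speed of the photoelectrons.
1.3855e+06 m/s

First, find the maximum kinetic energy:
E_photon = hc/λ = 7.9072 eV
KE_max = E_photon - φ = 7.9072 - 2.45 = 5.4572 eV

Convert to Joules: KE_max = 5.4572 × 1.602×10⁻¹⁹ J = 8.7433e-19 J

Then use KE = ½mv² to find velocity:
v = √(2·KE/m) = √(2 × 8.7433e-19 J / 9.109e-31 kg)
v = 1.3855e+06 m/s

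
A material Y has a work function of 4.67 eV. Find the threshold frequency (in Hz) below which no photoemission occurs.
1.1292e+15 Hz

The threshold frequency is when the photon energy equals the work function:
hf₀ = φ

Solving for f₀:
f₀ = φ/h = (4.67 eV × 1.602×10⁻¹⁹ J/eV) / (6.626×10⁻³⁴ J·s)
f₀ = 1.1292e+15 Hz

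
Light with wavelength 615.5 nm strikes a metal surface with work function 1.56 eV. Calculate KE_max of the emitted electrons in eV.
0.4544 eV

Using Einstein's photoelectric equation: KE_max = hf - φ = hc/λ - φ

First, calculate the photon energy:
E_photon = hc/λ = (6.626×10⁻³⁴ J·s)(3×10⁸ m/s) / (615.5×10⁻⁹ m)
E_photon = 2.0144 eV

Then, the maximum kinetic energy:
KE_max = E_photon - φ = 2.0144 eV - 1.56 eV = 0.4544 eV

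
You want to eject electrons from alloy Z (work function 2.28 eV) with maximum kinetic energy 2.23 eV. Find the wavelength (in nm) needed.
274.91 nm

From Einstein's equation: KE_max = hc/λ - φ

Rearranging for λ:
hc/λ = KE_max + φ
λ = hc/(KE_max + φ)

Required photon energy:
E_photon = KE_max + φ = 2.23 + 2.28 = 4.51 eV

Required wavelength:
λ = hc/E_photon = (6.626×10⁻³⁴)(3×10⁸) / (4.51 × 1.602×10⁻¹⁹)
λ = 274.91 nm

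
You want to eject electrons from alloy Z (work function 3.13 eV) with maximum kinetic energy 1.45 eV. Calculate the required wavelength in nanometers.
270.71 nm

From Einstein's equation: KE_max = hc/λ - φ

Rearranging for λ:
hc/λ = KE_max + φ
λ = hc/(KE_max + φ)

Required photon energy:
E_photon = KE_max + φ = 1.45 + 3.13 = 4.58 eV

Required wavelength:
λ = hc/E_photon = (6.626×10⁻³⁴)(3×10⁸) / (4.58 × 1.602×10⁻¹⁹)
λ = 270.71 nm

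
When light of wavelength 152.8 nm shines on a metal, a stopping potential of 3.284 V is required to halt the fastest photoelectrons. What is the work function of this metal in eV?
4.83 eV

The stopping potential gives the maximum kinetic energy: KE_max = eV_s = 3.284 eV

From Einstein's photoelectric equation: KE_max = hc/λ - φ
Rearranging: φ = hc/λ - KE_max

Calculate photon energy:
E_photon = hc/λ = (6.626×10⁻³⁴ J·s)(3×10⁸ m/s) / (152.8×10⁻⁹ m) = 8.1141 eV

Therefore:
φ = 8.1141 - 3.284 = 4.83 eV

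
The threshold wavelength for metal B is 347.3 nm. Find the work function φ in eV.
3.57 eV

At the threshold wavelength, photon energy equals work function:
φ = hc/λ₀

Calculating:
φ = (6.626×10⁻³⁴ J·s)(3×10⁸ m/s) / (347.3×10⁻⁹ m)
φ = 3.57 eV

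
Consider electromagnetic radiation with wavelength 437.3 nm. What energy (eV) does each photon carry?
2.8352 eV

Using E = hf = hc/λ:

E = hc/λ = (6.626×10⁻³⁴ J·s)(3×10⁸ m/s) / (437.3×10⁻⁹ m)
E = 2.8352 eV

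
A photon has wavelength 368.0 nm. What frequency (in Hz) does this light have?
8.1465e+14 Hz

Using the wave equation: c = fλ

Solving for frequency:
f = c/λ = (3×10⁸ m/s) / (368.0×10⁻⁹ m)
f = 8.1465e+14 Hz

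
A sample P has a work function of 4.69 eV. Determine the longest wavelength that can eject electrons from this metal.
264.36 nm

The threshold wavelength is when the photon energy equals the work function:
hc/λ₀ = φ

Solving for λ₀:
λ₀ = hc/φ = (6.626×10⁻³⁴ J·s)(3×10⁸ m/s) / (4.69 eV × 1.602×10⁻¹⁹ J/eV)
λ₀ = 264.36 nm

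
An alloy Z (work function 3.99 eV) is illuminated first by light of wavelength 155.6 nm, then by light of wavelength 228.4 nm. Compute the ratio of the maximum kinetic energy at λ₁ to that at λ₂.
2.7657

Using Einstein's equation: KE_max = hc/λ - φ

For λ₁ = 155.6 nm:
E₁ = hc/λ₁ = 7.9681 eV
KE₁ = E₁ - φ = 7.9681 - 3.99 = 3.9781 eV

For λ₂ = 228.4 nm:
E₂ = hc/λ₂ = 5.4284 eV
KE₂ = E₂ - φ = 5.4284 - 3.99 = 1.4384 eV

Ratio: KE₁/KE₂ = 3.9781/1.4384 = 2.7657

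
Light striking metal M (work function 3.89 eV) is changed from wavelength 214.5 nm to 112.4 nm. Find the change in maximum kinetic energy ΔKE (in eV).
5.2505 eV

Using Einstein's equation: KE_max = hc/λ - φ

For λ₁ = 214.5 nm:
KE₁ = hc/λ₁ - φ = 5.7801 - 3.89 = 1.8901 eV

For λ₂ = 112.4 nm:
KE₂ = hc/λ₂ - φ = 11.0306 - 3.89 = 7.1406 eV

Change in KE:
ΔKE = KE₂ - KE₁ = 7.1406 - 1.8901 = 5.2505 eV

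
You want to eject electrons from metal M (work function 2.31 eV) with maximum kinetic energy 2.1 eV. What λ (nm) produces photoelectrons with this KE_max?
281.14 nm

From Einstein's equation: KE_max = hc/λ - φ

Rearranging for λ:
hc/λ = KE_max + φ
λ = hc/(KE_max + φ)

Required photon energy:
E_photon = KE_max + φ = 2.1 + 2.31 = 4.41 eV

Required wavelength:
λ = hc/E_photon = (6.626×10⁻³⁴)(3×10⁸) / (4.41 × 1.602×10⁻¹⁹)
λ = 281.14 nm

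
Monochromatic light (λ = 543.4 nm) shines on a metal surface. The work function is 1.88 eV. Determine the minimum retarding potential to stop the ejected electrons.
0.4016 V

The stopping potential V_s satisfies: eV_s = KE_max

First, find KE_max using Einstein's equation:
E_photon = hc/λ = 2.2816 eV
KE_max = E_photon - φ = 2.2816 - 1.88 = 0.4016 eV

Since eV_s = KE_max:
V_s = KE_max/e = 0.4016 V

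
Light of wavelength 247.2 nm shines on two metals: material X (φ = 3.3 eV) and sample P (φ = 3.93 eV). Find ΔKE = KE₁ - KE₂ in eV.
0.6300 eV

Using KE_max = hc/λ - φ for each metal:

Photon energy: E = hc/λ = 5.0155 eV

For material X (φ₁ = 3.3 eV):
KE₁ = E - φ₁ = 5.0155 - 3.3 = 1.7155 eV

For sample P (φ₂ = 3.93 eV):
KE₂ = E - φ₂ = 5.0155 - 3.93 = 1.0855 eV

Difference:
ΔKE = KE₁ - KE₂ = 1.7155 - 1.0855 = 0.6300 eV

Note: The difference equals the difference in work functions: 3.93 - 3.3 = 0.63 eV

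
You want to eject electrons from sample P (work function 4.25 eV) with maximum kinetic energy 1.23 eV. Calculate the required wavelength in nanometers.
226.25 nm

From Einstein's equation: KE_max = hc/λ - φ

Rearranging for λ:
hc/λ = KE_max + φ
λ = hc/(KE_max + φ)

Required photon energy:
E_photon = KE_max + φ = 1.23 + 4.25 = 5.48 eV

Required wavelength:
λ = hc/E_photon = (6.626×10⁻³⁴)(3×10⁸) / (5.48 × 1.602×10⁻¹⁹)
λ = 226.25 nm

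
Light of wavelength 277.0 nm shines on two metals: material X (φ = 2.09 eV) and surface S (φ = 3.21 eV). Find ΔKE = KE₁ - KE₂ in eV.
1.1200 eV

Using KE_max = hc/λ - φ for each metal:

Photon energy: E = hc/λ = 4.4760 eV

For material X (φ₁ = 2.09 eV):
KE₁ = E - φ₁ = 4.4760 - 2.09 = 2.3860 eV

For surface S (φ₂ = 3.21 eV):
KE₂ = E - φ₂ = 4.4760 - 3.21 = 1.2660 eV

Difference:
ΔKE = KE₁ - KE₂ = 2.3860 - 1.2660 = 1.1200 eV

Note: The difference equals the difference in work functions: 3.21 - 2.09 = 1.12 eV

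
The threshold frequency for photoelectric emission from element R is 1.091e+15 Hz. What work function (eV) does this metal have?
4.51 eV

At the threshold frequency, photon energy equals work function:
φ = hf₀

Calculating:
φ = (6.626×10⁻³⁴ J·s)(1.091e+15 Hz)
φ = 4.51 eV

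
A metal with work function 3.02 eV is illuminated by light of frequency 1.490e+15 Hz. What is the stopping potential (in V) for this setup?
3.1421 V

The stopping potential V_s satisfies: eV_s = KE_max

First, find KE_max using Einstein's equation:
E_photon = hf = (6.626×10⁻³⁴ J·s)(1.490e+15 Hz) = 6.1621 eV
KE_max = E_photon - φ = 6.1621 - 3.02 = 3.1421 eV

Since eV_s = KE_max:
V_s = KE_max/e = 3.1421 V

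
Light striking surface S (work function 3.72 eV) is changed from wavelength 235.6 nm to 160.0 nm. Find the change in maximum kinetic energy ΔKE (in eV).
2.4865 eV

Using Einstein's equation: KE_max = hc/λ - φ

For λ₁ = 235.6 nm:
KE₁ = hc/λ₁ - φ = 5.2625 - 3.72 = 1.5425 eV

For λ₂ = 160.0 nm:
KE₂ = hc/λ₂ - φ = 7.7490 - 3.72 = 4.0290 eV

Change in KE:
ΔKE = KE₂ - KE₁ = 4.0290 - 1.5425 = 2.4865 eV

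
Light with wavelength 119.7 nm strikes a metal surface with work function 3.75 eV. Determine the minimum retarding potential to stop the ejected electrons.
6.6079 V

The stopping potential V_s satisfies: eV_s = KE_max

First, find KE_max using Einstein's equation:
E_photon = hc/λ = 10.3579 eV
KE_max = E_photon - φ = 10.3579 - 3.75 = 6.6079 eV

Since eV_s = KE_max:
V_s = KE_max/e = 6.6079 V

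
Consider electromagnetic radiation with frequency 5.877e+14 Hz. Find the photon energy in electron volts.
2.4305 eV

Using E = hf:

E = hf = (6.626×10⁻³⁴ J·s)(5.877e+14 Hz)
E = 2.4305 eV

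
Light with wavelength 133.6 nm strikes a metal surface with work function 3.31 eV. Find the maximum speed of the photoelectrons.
1.4492e+06 m/s

First, find the maximum kinetic energy:
E_photon = hc/λ = 9.2803 eV
KE_max = E_photon - φ = 9.2803 - 3.31 = 5.9703 eV

Convert to Joules: KE_max = 5.9703 × 1.602×10⁻¹⁹ J = 9.5654e-19 J

Then use KE = ½mv² to find velocity:
v = √(2·KE/m) = √(2 × 9.5654e-19 J / 9.109e-31 kg)
v = 1.4492e+06 m/s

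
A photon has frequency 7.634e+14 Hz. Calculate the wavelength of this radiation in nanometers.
392.71 nm

Using the wave equation: c = fλ

Solving for wavelength:
λ = c/f = (3×10⁸ m/s) / (7.634e+14 Hz)
λ = 392.71 nm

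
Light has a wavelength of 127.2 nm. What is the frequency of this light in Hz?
2.3569e+15 Hz

Using the wave equation: c = fλ

Solving for frequency:
f = c/λ = (3×10⁸ m/s) / (127.2×10⁻⁹ m)
f = 2.3569e+15 Hz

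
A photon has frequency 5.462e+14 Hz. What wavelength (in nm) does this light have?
548.87 nm

Using the wave equation: c = fλ

Solving for wavelength:
λ = c/f = (3×10⁸ m/s) / (5.462e+14 Hz)
λ = 548.87 nm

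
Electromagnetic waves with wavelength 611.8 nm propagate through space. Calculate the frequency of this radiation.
4.9002e+14 Hz

Using the wave equation: c = fλ

Solving for frequency:
f = c/λ = (3×10⁸ m/s) / (611.8×10⁻⁹ m)
f = 4.9002e+14 Hz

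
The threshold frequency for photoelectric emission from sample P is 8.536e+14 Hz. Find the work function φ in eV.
3.53 eV

At the threshold frequency, photon energy equals work function:
φ = hf₀

Calculating:
φ = (6.626×10⁻³⁴ J·s)(8.536e+14 Hz)
φ = 3.53 eV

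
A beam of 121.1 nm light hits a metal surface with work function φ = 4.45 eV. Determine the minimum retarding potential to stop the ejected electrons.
5.7882 V

The stopping potential V_s satisfies: eV_s = KE_max

First, find KE_max using Einstein's equation:
E_photon = hc/λ = 10.2382 eV
KE_max = E_photon - φ = 10.2382 - 4.45 = 5.7882 eV

Since eV_s = KE_max:
V_s = KE_max/e = 5.7882 V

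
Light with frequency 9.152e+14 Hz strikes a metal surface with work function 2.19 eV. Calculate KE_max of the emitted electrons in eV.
1.5950 eV

Using Einstein's photoelectric equation: KE_max = hf - φ

First, calculate the photon energy:
E_photon = hf = (6.626×10⁻³⁴ J·s)(9.152e+14 Hz)
E_photon = 3.7850 eV

Then, the maximum kinetic energy:
KE_max = E_photon - φ = 3.7850 eV - 2.19 eV = 1.5950 eV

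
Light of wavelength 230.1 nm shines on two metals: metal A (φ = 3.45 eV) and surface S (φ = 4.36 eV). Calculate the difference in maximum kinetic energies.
0.9100 eV

Using KE_max = hc/λ - φ for each metal:

Photon energy: E = hc/λ = 5.3883 eV

For metal A (φ₁ = 3.45 eV):
KE₁ = E - φ₁ = 5.3883 - 3.45 = 1.9383 eV

For surface S (φ₂ = 4.36 eV):
KE₂ = E - φ₂ = 5.3883 - 4.36 = 1.0283 eV

Difference:
ΔKE = KE₁ - KE₂ = 1.9383 - 1.0283 = 0.9100 eV

Note: The difference equals the difference in work functions: 4.36 - 3.45 = 0.91 eV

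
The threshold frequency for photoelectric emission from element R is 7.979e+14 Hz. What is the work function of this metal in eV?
3.30 eV

At the threshold frequency, photon energy equals work function:
φ = hf₀

Calculating:
φ = (6.626×10⁻³⁴ J·s)(7.979e+14 Hz)
φ = 3.30 eV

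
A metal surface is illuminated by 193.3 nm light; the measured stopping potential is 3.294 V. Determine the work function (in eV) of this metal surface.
3.12 eV

The stopping potential gives the maximum kinetic energy: KE_max = eV_s = 3.294 eV

From Einstein's photoelectric equation: KE_max = hc/λ - φ
Rearranging: φ = hc/λ - KE_max

Calculate photon energy:
E_photon = hc/λ = (6.626×10⁻³⁴ J·s)(3×10⁸ m/s) / (193.3×10⁻⁹ m) = 6.4141 eV

Therefore:
φ = 6.4141 - 3.294 = 3.12 eV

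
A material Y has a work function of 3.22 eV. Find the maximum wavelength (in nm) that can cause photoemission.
385.04 nm

The threshold wavelength is when the photon energy equals the work function:
hc/λ₀ = φ

Solving for λ₀:
λ₀ = hc/φ = (6.626×10⁻³⁴ J·s)(3×10⁸ m/s) / (3.22 eV × 1.602×10⁻¹⁹ J/eV)
λ₀ = 385.04 nm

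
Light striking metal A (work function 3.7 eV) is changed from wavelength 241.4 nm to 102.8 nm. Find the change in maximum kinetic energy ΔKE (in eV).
6.9247 eV

Using Einstein's equation: KE_max = hc/λ - φ

For λ₁ = 241.4 nm:
KE₁ = hc/λ₁ - φ = 5.1360 - 3.7 = 1.4360 eV

For λ₂ = 102.8 nm:
KE₂ = hc/λ₂ - φ = 12.0607 - 3.7 = 8.3607 eV

Change in KE:
ΔKE = KE₂ - KE₁ = 8.3607 - 1.4360 = 6.9247 eV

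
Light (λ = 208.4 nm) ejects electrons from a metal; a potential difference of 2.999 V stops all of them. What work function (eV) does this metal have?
2.95 eV

The stopping potential gives the maximum kinetic energy: KE_max = eV_s = 2.999 eV

From Einstein's photoelectric equation: KE_max = hc/λ - φ
Rearranging: φ = hc/λ - KE_max

Calculate photon energy:
E_photon = hc/λ = (6.626×10⁻³⁴ J·s)(3×10⁸ m/s) / (208.4×10⁻⁹ m) = 5.9493 eV

Therefore:
φ = 5.9493 - 2.999 = 2.95 eV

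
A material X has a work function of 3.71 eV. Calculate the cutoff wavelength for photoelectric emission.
334.19 nm

The threshold wavelength is when the photon energy equals the work function:
hc/λ₀ = φ

Solving for λ₀:
λ₀ = hc/φ = (6.626×10⁻³⁴ J·s)(3×10⁸ m/s) / (3.71 eV × 1.602×10⁻¹⁹ J/eV)
λ₀ = 334.19 nm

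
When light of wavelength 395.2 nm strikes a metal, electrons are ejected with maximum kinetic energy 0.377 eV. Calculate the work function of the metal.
2.76 eV

From Einstein's photoelectric equation: KE_max = hf - φ = hc/λ - φ

Rearranging for φ:
φ = hc/λ - KE_max

Calculate photon energy:
E_photon = hc/λ = 3.1373 eV

Therefore:
φ = 3.1373 - 0.377 = 2.76 eV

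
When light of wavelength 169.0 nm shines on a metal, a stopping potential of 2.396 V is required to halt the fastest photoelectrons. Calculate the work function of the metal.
4.94 eV

The stopping potential gives the maximum kinetic energy: KE_max = eV_s = 2.396 eV

From Einstein's photoelectric equation: KE_max = hc/λ - φ
Rearranging: φ = hc/λ - KE_max

Calculate photon energy:
E_photon = hc/λ = (6.626×10⁻³⁴ J·s)(3×10⁸ m/s) / (169.0×10⁻⁹ m) = 7.3363 eV

Therefore:
φ = 7.3363 - 2.396 = 4.94 eV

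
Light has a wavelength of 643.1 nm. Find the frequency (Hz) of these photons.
4.6617e+14 Hz

Using the wave equation: c = fλ

Solving for frequency:
f = c/λ = (3×10⁸ m/s) / (643.1×10⁻⁹ m)
f = 4.6617e+14 Hz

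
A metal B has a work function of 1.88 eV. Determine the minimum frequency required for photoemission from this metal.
4.5458e+14 Hz

The threshold frequency is when the photon energy equals the work function:
hf₀ = φ

Solving for f₀:
f₀ = φ/h = (1.88 eV × 1.602×10⁻¹⁹ J/eV) / (6.626×10⁻³⁴ J·s)
f₀ = 4.5458e+14 Hz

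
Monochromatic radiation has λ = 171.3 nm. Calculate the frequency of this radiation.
1.7501e+15 Hz

Using the wave equation: c = fλ

Solving for frequency:
f = c/λ = (3×10⁸ m/s) / (171.3×10⁻⁹ m)
f = 1.7501e+15 Hz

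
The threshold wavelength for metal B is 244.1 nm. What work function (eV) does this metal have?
5.08 eV

At the threshold wavelength, photon energy equals work function:
φ = hc/λ₀

Calculating:
φ = (6.626×10⁻³⁴ J·s)(3×10⁸ m/s) / (244.1×10⁻⁹ m)
φ = 5.08 eV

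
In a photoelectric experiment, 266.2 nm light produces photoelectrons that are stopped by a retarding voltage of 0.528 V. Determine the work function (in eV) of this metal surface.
4.13 eV

The stopping potential gives the maximum kinetic energy: KE_max = eV_s = 0.528 eV

From Einstein's photoelectric equation: KE_max = hc/λ - φ
Rearranging: φ = hc/λ - KE_max

Calculate photon energy:
E_photon = hc/λ = (6.626×10⁻³⁴ J·s)(3×10⁸ m/s) / (266.2×10⁻⁹ m) = 4.6576 eV

Therefore:
φ = 4.6576 - 0.528 = 4.13 eV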